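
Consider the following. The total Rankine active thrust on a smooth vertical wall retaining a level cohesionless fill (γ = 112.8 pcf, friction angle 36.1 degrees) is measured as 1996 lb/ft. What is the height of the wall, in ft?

K_a = 0.2585. P_a = ½ K_a γ H² ⇒ H = √(2P_a/(K_a γ)).
H = √(2×1996/(0.2585×112.8)) = 11.70 ft.

11.7 ft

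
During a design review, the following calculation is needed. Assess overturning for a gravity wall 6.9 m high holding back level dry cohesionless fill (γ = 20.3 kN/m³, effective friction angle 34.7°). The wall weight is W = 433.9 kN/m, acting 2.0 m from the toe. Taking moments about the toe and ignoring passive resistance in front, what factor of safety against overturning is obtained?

K_a = tan²(45° − 34.7°/2) = 0.2745.
P_a = ½K_aγH² = 0.5×0.2745×20.3×6.9² = 132.6 kN/m, acting at H/3 = 2.300 m above the base.
Overturning moment M_o = P_a × H/3 = 132.6 × 2.300 = 305.1.
Resisting moment M_r = W × 2.0 = 433.9 × 2.0 = 867.8.
FS_overturning = M_r/M_o = 867.8/305.1 = 2.845.

2.84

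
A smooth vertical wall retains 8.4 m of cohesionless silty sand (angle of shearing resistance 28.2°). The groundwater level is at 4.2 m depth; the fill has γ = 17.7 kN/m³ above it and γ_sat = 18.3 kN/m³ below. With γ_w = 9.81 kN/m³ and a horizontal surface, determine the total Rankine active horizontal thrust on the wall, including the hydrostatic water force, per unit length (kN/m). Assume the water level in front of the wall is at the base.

281 kN/m

K_a = tan²(45° − φ/2) = 0.3582.
γ' = 18.3 − 9.81 = 8.490 kN/m³. Depth below WT = 4.2 m.
σ'_h at WT = K_a γ d_w = 26.63 kPa; at base = 26.63 + K_a γ' × 4.2 = 39.40 kPa.
P₁ (0–4.2 m) = ½×26.63×4.2 = 55.92. P₂ (4.2–8.4 m) = ½(26.63+39.40)×4.2 = 138.7.
P_w = ½ γ_w h₂² = 0.5×9.81×4.2² = 86.52. Total = 55.92+138.7+86.52 = 281.1 kN/m.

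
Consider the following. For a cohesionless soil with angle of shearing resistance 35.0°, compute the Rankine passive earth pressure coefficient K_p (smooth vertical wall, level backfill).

K_p = (1 + sin φ)/(1 − sin φ) = tan²(45° + 35.0°/2) = 3.690.

3.69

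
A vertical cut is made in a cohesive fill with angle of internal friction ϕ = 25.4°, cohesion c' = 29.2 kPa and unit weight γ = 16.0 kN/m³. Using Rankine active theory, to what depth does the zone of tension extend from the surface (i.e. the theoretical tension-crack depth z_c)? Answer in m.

K_a = tan²(45° − 25.4°/2) = 0.3996; √K_a = 0.6322.
The active pressure is zero where K_a γ z = 2c√K_a, so z_c = 2c/(γ√K_a) = 2×29.2/(16.0×0.6322) = 5.774 m.

5.77 m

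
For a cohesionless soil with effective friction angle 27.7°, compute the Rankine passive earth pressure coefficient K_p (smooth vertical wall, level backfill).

2.74

K_p = (1 + sin φ)/(1 − sin φ) = tan²(45° + 27.7°/2) = 2.737.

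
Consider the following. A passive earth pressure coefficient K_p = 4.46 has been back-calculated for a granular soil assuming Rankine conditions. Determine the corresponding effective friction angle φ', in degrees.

39.3°

K_p = (1+sin φ)/(1−sin φ) ⇒ sin φ = (K_p − 1)/(K_p + 1) = 0.6337.
φ = arcsin(0.6337) = 39.32°.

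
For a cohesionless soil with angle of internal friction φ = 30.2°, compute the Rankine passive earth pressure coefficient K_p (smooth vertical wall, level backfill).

3.02

K_p = (1 + sin φ)/(1 − sin φ) = tan²(45° + 30.2°/2) = 3.024.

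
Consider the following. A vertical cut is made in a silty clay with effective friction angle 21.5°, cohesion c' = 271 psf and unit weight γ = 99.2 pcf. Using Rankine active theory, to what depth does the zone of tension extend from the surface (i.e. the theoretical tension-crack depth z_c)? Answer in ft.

8.02 ft

K_a = tan²(45° − 21.5°/2) = 0.4636; √K_a = 0.6809.
The active pressure is zero where K_a γ z = 2c√K_a, so z_c = 2c/(γ√K_a) = 2×271/(99.2×0.6809) = 8.025 ft.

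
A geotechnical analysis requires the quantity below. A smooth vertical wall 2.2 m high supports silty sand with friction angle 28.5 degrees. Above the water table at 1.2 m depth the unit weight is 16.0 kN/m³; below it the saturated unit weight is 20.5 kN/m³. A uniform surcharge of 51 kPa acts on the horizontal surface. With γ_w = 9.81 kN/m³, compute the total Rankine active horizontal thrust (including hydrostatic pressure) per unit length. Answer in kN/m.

57.4 kN/m

K_a = tan²(45° − φ/2) = 0.3540.
γ' = 20.5 − 9.81 = 10.69 kN/m³. h₂ = H − d_w = 1.0 m.
σ'_h: at surface K_a·q = 18.05; at WT K_a(q+γd_w) = 24.85; at base K_a(q+γd_w+γ'h₂) = 28.63 kPa.
P₁ = ½(18.05+24.85)×1.2 = 25.74; P₂ = ½(24.85+28.63)×1.0 = 26.74; P_w = ½γ_w h₂² = 4.905.
Total = 25.74+26.74+4.905 = 57.38 kN/m.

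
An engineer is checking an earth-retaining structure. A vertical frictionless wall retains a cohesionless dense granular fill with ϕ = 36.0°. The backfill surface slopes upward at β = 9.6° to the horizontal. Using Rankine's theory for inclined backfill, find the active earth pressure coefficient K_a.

K_a = cos β · (cos β − √(cos²β − cos²φ)) / (cos β + √(cos²β − cos²φ)).
cos β = 0.9860, cos φ = 0.8090, √(cos²β − cos²φ) = 0.5636.
K_a = 0.9860 × (0.9860 − 0.5636)/(0.9860 + 0.5636) = 0.2687.

0.269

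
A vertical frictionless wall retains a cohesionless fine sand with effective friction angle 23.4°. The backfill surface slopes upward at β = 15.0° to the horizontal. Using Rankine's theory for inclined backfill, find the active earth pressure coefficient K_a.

0.507

K_a = cos β · (cos β − √(cos²β − cos²φ)) / (cos β + √(cos²β − cos²φ)).
cos β = 0.9659, cos φ = 0.9178, √(cos²β − cos²φ) = 0.3012.
K_a = 0.9659 × (0.9659 − 0.3012)/(0.9659 + 0.3012) = 0.5067.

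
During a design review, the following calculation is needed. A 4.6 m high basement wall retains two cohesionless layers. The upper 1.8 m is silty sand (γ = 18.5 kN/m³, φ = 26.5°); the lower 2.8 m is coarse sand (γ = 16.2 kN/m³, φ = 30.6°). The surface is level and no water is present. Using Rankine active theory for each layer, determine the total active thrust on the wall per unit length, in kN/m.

K_a1 = tan²(45°−26.5°/2) = 0.3829; K_a2 = tan²(45°−30.6°/2) = 0.3253.
Layer 1: σ at base = K_a1 γ₁ h₁ = 12.75 kPa; P₁ = ½×12.75×1.8 = 11.48.
Layer 2: σ_v at top = γ₁h₁ = 33.30; σ_h top = K_a2×33.30 = 10.83; σ_h base = K_a2×(33.30+16.2×2.8) = 25.59.
P₂ = ½(10.83+25.59)×2.8 = 51.00. Total P_a = 11.48+51.00 = 62.47 kN/m.

62.5 kN/m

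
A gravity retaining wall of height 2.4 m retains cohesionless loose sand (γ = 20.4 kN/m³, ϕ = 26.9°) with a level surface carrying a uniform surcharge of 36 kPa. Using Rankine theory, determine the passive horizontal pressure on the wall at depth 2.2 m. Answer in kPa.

K_p = (1 + sin φ)/(1 − sin φ) = 2.653.
σ_v = γz + q = 20.4 × 2.2 + 36 = 80.88 kPa.
σ_h = K_p σ_v = 2.653 × 80.88 = 214.5 kPa.

215 kPa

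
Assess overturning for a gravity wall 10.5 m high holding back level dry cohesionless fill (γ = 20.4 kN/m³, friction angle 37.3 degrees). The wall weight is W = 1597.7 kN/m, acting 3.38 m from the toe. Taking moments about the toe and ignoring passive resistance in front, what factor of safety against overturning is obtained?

5.59

K_a = tan²(45° − 37.3°/2) = 0.2453.
P_a = ½K_aγH² = 0.5×0.2453×20.4×10.5² = 275.9 kN/m, acting at H/3 = 3.500 m above the base.
Overturning moment M_o = P_a × H/3 = 275.9 × 3.500 = 965.6.
Resisting moment M_r = W × 3.38 = 1597.7 × 3.38 = 5400.
FS_overturning = M_r/M_o = 5400/965.6 = 5.592.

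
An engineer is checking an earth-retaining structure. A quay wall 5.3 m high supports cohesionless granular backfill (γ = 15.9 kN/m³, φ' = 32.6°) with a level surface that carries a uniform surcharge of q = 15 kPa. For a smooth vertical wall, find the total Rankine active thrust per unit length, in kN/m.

90.8 kN/m

K_a = tan²(45° − φ/2) = 0.2997.
Soil triangle: ½ K_a γ H² = 0.5×0.2997×15.9×5.3² = 66.94 kN/m.
Surcharge rectangle: K_a q H = 0.2997×15×5.3 = 23.83 kN/m.
Total = 66.94 + 23.83 = 90.77 kN/m.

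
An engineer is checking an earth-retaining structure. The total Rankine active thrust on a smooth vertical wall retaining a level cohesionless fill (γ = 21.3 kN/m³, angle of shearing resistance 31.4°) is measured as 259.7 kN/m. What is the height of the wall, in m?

K_a = 0.3149. P_a = ½ K_a γ H² ⇒ H = √(2P_a/(K_a γ)).
H = √(2×259.7/(0.3149×21.3)) = 8.800 m.

8.80 m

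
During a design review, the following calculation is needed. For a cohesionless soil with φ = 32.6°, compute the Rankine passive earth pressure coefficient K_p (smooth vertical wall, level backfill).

3.34

K_p = (1 + sin φ)/(1 − sin φ) = tan²(45° + 32.6°/2) = 3.336.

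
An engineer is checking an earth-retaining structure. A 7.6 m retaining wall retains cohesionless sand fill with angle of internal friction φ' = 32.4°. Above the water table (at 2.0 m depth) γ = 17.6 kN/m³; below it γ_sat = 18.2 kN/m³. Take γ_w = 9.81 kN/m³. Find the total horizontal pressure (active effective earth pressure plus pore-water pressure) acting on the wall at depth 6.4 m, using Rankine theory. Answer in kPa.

K_a = (1 − sin φ)/(1 + sin φ) = 0.3022.
γ' = 18.2 − 9.81 = 8.390 kN/m³.
Effective vertical stress at 6.4 m: σ'_v = 17.6×2.0 + 8.390×4.40 = 72.12 kPa.
σ'_h = K_a σ'_v = 0.3022 × 72.12 = 21.80 kPa; u = γ_w × 4.40 = 43.16 kPa.
Total σ_h = 21.80 + 43.16 = 64.96 kPa.

65.0 kPa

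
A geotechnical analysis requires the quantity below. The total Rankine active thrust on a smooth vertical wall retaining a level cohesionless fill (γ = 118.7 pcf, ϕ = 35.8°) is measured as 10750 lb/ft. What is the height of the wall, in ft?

K_a = 0.2619. P_a = ½ K_a γ H² ⇒ H = √(2P_a/(K_a γ)).
H = √(2×10750/(0.2619×118.7)) = 26.30 ft.

26.3 ft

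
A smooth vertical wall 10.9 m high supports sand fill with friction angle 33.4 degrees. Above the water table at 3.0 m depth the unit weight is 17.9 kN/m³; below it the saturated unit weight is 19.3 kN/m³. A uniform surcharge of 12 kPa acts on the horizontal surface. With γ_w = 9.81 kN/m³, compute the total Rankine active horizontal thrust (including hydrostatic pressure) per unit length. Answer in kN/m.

576 kN/m

K_a = tan²(45° − φ/2) = 0.2899.
γ' = 19.3 − 9.81 = 9.490 kN/m³. h₂ = H − d_w = 7.9 m.
σ'_h: at surface K_a·q = 3.479; at WT K_a(q+γd_w) = 19.05; at base K_a(q+γd_w+γ'h₂) = 40.78 kPa.
P₁ = ½(3.479+19.05)×3.0 = 33.79; P₂ = ½(19.05+40.78)×7.9 = 236.3; P_w = ½γ_w h₂² = 306.1.
Total = 33.79+236.3+306.1 = 576.2 kN/m.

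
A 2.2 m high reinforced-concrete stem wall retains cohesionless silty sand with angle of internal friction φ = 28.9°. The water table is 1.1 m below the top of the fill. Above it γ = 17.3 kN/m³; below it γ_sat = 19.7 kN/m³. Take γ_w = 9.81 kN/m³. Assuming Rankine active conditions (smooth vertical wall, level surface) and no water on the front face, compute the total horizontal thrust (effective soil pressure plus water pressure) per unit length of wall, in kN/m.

19.0 kN/m

K_a = tan²(45° − φ/2) = 0.3484.
γ' = 19.7 − 9.81 = 9.890 kN/m³. Depth below WT = 1.1 m.
σ'_h at WT = K_a γ d_w = 6.629 kPa; at base = 6.629 + K_a γ' × 1.1 = 10.42 kPa.
P₁ (0–1.1 m) = ½×6.629×1.1 = 3.646. P₂ (1.1–2.2 m) = ½(6.629+10.42)×1.1 = 9.377.
P_w = ½ γ_w h₂² = 0.5×9.81×1.1² = 5.935. Total = 3.646+9.377+5.935 = 18.96 kN/m.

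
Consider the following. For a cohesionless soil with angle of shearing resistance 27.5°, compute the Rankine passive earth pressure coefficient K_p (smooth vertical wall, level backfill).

K_p = (1 + sin φ)/(1 − sin φ) = tan²(45° + 27.5°/2) = 2.716.

2.72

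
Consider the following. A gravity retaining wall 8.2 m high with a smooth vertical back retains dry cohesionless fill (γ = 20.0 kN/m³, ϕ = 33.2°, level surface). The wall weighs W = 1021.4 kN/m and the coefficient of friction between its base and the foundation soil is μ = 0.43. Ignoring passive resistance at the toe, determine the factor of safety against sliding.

2.23

K_a = tan²(45° − 33.2°/2) = 0.2924.
P_a = ½K_aγH² = 0.5×0.2924×20.0×8.2² = 196.6 kN/m, acting at H/3 = 2.733 m above the base.
FS_sliding = μW / P_a = 0.43×1021.4 / 196.6 = 2.234.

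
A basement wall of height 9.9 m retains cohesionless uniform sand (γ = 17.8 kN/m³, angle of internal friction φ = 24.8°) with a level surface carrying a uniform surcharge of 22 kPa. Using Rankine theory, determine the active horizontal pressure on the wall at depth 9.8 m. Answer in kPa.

80.3 kPa

K_a = (1 − sin φ)/(1 + sin φ) = 0.4090.
σ_v = γz + q = 17.8 × 9.8 + 22 = 196.4 kPa.
σ_h = K_a σ_v = 0.4090 × 196.4 = 80.34 kPa.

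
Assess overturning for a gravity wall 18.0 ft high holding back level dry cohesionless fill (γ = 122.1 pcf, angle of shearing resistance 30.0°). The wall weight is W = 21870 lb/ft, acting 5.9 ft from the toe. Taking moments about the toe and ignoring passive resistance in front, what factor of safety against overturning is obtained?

3.26

K_a = tan²(45° − 30.0°/2) = 0.3333.
P_a = ½K_aγH² = 0.5×0.3333×122.1×18.0² = 6593 lb/ft, acting at H/3 = 6.000 ft above the base.
Overturning moment M_o = P_a × H/3 = 6593 × 6.000 = 39560.
Resisting moment M_r = W × 5.9 = 21870 × 5.9 = 129000.
FS_overturning = M_r/M_o = 129000/39560 = 3.262.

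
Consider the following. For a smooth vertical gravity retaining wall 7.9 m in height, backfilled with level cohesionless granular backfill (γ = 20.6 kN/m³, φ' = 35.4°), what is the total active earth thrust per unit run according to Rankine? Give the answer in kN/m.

K_a = tan²(45° − φ/2) = 0.2664.
P_a = ½ K_a γ H² = 0.5 × 0.2664 × 20.6 × 7.9² = 171.2 kN/m.

171 kN/m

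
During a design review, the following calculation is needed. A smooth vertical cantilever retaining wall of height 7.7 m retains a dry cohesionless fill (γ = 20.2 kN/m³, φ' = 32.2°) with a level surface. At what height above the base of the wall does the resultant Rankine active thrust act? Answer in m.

2.57 m

K_a = 0.3047.
The pressure distribution is triangular, so the resultant acts at H/3 above the base = 7.7/3 = 2.567 m.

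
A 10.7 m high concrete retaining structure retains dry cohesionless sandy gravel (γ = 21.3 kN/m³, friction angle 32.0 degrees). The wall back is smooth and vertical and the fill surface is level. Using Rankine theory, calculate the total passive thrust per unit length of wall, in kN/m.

K_p = tan²(45° + φ/2) = 3.255.
P_p = ½ K_p γ H² = 0.5 × 3.255 × 21.3 × 10.7² = 3968 kN/m.

3970 kN/m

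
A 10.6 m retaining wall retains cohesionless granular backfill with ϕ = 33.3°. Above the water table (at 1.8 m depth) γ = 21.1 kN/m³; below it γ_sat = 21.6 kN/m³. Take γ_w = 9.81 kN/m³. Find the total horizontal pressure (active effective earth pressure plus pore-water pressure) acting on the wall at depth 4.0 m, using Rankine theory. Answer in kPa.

K_a = (1 − sin φ)/(1 + sin φ) = 0.2911.
γ' = 21.6 − 9.81 = 11.79 kN/m³.
Effective vertical stress at 4.0 m: σ'_v = 21.1×1.8 + 11.79×2.20 = 63.92 kPa.
σ'_h = K_a σ'_v = 0.2911 × 63.92 = 18.61 kPa; u = γ_w × 2.20 = 21.58 kPa.
Total σ_h = 18.61 + 21.58 = 40.19 kPa.

40.2 kPa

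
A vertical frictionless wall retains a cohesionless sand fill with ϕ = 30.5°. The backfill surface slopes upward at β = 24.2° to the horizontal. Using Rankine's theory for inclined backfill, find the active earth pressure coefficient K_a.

K_a = cos β · (cos β − √(cos²β − cos²φ)) / (cos β + √(cos²β − cos²φ)).
cos β = 0.9121, cos φ = 0.8616, √(cos²β − cos²φ) = 0.2993.
K_a = 0.9121 × (0.9121 − 0.2993)/(0.9121 + 0.2993) = 0.4615.

0.461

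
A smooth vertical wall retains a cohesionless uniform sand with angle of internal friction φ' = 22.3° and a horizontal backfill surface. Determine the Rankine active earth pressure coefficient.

0.450

K_a = (1 − sin φ)/(1 + sin φ) = (1 − sin 22.3°)/(1 + sin 22.3°) = 0.4498.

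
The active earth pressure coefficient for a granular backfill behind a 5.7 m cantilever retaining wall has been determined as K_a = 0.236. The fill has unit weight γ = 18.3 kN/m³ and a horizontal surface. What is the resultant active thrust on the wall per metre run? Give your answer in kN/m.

P = ½ K_a γ H² = 0.5 × 0.236 × 18.3 × 5.7² = 70.16 kN/m.

70.2 kN/m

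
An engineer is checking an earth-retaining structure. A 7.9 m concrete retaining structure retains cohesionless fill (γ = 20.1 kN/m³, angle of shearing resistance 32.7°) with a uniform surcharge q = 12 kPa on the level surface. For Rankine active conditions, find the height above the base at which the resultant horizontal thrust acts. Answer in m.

2.81 m

K_a = 0.2985.
Triangular part P₁ = ½K_aγH² = 187.2 at H/3 = 2.633 m; rectangular part P₂ = K_a q H = 28.30 at H/2 = 3.950 m.
ȳ = (P₁·2.633 + P₂·3.950)/(P₁+P₂) = 2.806 m.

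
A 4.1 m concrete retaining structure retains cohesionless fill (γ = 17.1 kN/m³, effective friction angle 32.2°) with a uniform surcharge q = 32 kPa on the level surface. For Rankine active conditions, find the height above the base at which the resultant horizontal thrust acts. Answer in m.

1.69 m

K_a = 0.3047.
Triangular part P₁ = ½K_aγH² = 43.80 at H/3 = 1.367 m; rectangular part P₂ = K_a q H = 39.98 at H/2 = 2.050 m.
ȳ = (P₁·1.367 + P₂·2.050)/(P₁+P₂) = 1.693 m.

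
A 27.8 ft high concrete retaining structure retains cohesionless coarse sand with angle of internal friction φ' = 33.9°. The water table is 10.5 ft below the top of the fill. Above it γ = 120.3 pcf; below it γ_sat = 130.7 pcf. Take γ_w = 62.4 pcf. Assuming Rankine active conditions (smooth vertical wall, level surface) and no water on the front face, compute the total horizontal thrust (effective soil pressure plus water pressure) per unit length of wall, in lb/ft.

K_a = tan²(45° − φ/2) = 0.2839.
γ' = 130.7 − 62.4 = 68.30 pcf. Depth below WT = 17.3 ft.
σ'_h at WT = K_a γ d_w = 358.6 psf; at base = 358.6 + K_a γ' × 17.3 = 694.1 psf.
P₁ (0–10.5 ft) = ½×358.6×10.5 = 1883. P₂ (10.5–27.8 ft) = ½(358.6+694.1)×17.3 = 9106.
P_w = ½ γ_w h₂² = 0.5×62.4×17.3² = 9338. Total = 1883+9106+9338 = 20330 lb/ft.

20300 lb/ft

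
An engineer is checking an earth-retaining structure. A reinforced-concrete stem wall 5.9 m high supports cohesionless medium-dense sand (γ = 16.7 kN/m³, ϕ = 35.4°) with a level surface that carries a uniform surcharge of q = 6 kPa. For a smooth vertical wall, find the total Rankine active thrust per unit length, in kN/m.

K_a = tan²(45° − φ/2) = 0.2664.
Soil triangle: ½ K_a γ H² = 0.5×0.2664×16.7×5.9² = 77.43 kN/m.
Surcharge rectangle: K_a q H = 0.2664×6×5.9 = 9.431 kN/m.
Total = 77.43 + 9.431 = 86.86 kN/m.

86.9 kN/m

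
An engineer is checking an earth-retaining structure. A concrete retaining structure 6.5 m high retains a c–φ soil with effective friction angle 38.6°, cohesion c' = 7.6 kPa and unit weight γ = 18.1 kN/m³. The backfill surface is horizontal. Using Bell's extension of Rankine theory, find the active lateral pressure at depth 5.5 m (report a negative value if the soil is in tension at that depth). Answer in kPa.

K_a = (1 − sin φ)/(1 + sin φ) = 0.2316.
σ_a = K_a γ z − 2c√K_a = 0.2316×18.1×5.5 − 2×7.6×0.4813 = 15.74 kPa.

15.7 kPa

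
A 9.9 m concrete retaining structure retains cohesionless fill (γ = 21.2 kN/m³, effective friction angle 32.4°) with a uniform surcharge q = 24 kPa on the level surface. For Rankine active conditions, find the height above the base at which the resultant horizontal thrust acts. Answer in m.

3.61 m

K_a = 0.3022.
Triangular part P₁ = ½K_aγH² = 314.0 at H/3 = 3.300 m; rectangular part P₂ = K_a q H = 71.81 at H/2 = 4.950 m.
ȳ = (P₁·3.300 + P₂·4.950)/(P₁+P₂) = 3.607 m.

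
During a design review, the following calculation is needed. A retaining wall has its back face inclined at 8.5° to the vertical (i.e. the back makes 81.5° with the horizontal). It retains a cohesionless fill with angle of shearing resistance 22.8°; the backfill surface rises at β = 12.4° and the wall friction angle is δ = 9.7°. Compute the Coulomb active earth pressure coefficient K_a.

0.580

K_a = sin²(α+φ) / [sin²α · sin(α−δ) · (1 + √{sin(φ+δ)sin(φ−β) / (sin(α−δ)sin(α+β))})²].
With α = 81.5°, φ = 22.8°, δ = 9.7°, β = 12.4°: K_a = 0.5800.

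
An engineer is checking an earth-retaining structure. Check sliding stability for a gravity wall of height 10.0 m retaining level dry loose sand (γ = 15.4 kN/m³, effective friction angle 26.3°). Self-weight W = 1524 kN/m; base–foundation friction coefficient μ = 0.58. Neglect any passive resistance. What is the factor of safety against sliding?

K_a = tan²(45° − 26.3°/2) = 0.3859.
P_a = ½K_aγH² = 0.5×0.3859×15.4×10.0² = 297.2 kN/m, acting at H/3 = 3.333 m above the base.
FS_sliding = μW / P_a = 0.58×1524 / 297.2 = 2.974.

2.97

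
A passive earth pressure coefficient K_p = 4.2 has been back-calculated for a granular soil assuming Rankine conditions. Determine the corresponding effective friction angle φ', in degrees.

K_p = (1+sin φ)/(1−sin φ) ⇒ sin φ = (K_p − 1)/(K_p + 1) = 0.6154.
φ = arcsin(0.6154) = 37.98°.

38.0°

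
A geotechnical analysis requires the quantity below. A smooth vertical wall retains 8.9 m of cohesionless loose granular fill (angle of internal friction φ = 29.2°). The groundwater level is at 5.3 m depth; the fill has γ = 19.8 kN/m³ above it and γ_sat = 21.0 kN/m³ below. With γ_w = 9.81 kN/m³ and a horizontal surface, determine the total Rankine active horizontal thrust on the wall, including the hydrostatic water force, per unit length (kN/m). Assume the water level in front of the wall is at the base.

K_a = tan²(45° − φ/2) = 0.3442.
γ' = 21.0 − 9.81 = 11.19 kN/m³. Depth below WT = 3.6 m.
σ'_h at WT = K_a γ d_w = 36.12 kPa; at base = 36.12 + K_a γ' × 3.6 = 49.99 kPa.
P₁ (0–5.3 m) = ½×36.12×5.3 = 95.72. P₂ (5.3–8.9 m) = ½(36.12+49.99)×3.6 = 155.0.
P_w = ½ γ_w h₂² = 0.5×9.81×3.6² = 63.57. Total = 95.72+155.0+63.57 = 314.3 kN/m.

314 kN/m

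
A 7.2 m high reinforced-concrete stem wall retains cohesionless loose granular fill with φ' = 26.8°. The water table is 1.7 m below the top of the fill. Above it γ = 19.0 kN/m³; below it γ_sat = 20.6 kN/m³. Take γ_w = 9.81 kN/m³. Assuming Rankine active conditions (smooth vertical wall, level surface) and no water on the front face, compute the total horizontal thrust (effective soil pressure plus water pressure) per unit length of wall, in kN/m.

288 kN/m

K_a = tan²(45° − φ/2) = 0.3785.
γ' = 20.6 − 9.81 = 10.79 kN/m³. Depth below WT = 5.5 m.
σ'_h at WT = K_a γ d_w = 12.22 kPa; at base = 12.22 + K_a γ' × 5.5 = 34.69 kPa.
P₁ (0–1.7 m) = ½×12.22×1.7 = 10.39. P₂ (1.7–7.2 m) = ½(12.22+34.69)×5.5 = 129.0.
P_w = ½ γ_w h₂² = 0.5×9.81×5.5² = 148.4. Total = 10.39+129.0+148.4 = 287.8 kN/m.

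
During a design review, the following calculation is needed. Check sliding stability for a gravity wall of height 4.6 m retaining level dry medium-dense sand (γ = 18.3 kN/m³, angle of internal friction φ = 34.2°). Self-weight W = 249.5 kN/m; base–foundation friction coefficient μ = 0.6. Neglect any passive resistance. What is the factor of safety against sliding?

K_a = tan²(45° − 34.2°/2) = 0.2803.
P_a = ½K_aγH² = 0.5×0.2803×18.3×4.6² = 54.28 kN/m, acting at H/3 = 1.533 m above the base.
FS_sliding = μW / P_a = 0.6×249.5 / 54.28 = 2.758.

2.76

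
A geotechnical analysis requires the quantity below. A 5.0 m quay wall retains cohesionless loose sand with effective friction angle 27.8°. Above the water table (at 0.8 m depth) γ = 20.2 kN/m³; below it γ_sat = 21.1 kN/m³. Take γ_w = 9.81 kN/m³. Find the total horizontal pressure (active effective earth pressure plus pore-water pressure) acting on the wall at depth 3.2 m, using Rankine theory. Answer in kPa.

K_a = (1 − sin φ)/(1 + sin φ) = 0.3639.
γ' = 21.1 − 9.81 = 11.29 kN/m³.
Effective vertical stress at 3.2 m: σ'_v = 20.2×0.8 + 11.29×2.40 = 43.26 kPa.
σ'_h = K_a σ'_v = 0.3639 × 43.26 = 15.74 kPa; u = γ_w × 2.40 = 23.54 kPa.
Total σ_h = 15.74 + 23.54 = 39.28 kPa.

39.3 kPa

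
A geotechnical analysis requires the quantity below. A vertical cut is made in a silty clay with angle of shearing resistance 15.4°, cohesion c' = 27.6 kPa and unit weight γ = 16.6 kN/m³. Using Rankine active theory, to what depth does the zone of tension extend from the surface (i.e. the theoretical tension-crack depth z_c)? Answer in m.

K_a = tan²(45° − 15.4°/2) = 0.5803; √K_a = 0.7618.
The active pressure is zero where K_a γ z = 2c√K_a, so z_c = 2c/(γ√K_a) = 2×27.6/(16.6×0.7618) = 4.365 m.

4.37 m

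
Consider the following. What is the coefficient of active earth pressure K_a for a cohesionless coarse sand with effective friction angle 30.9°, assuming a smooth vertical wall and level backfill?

K_a = tan²(45° − φ/2) = tan²(29.55°) = 0.3214.

0.321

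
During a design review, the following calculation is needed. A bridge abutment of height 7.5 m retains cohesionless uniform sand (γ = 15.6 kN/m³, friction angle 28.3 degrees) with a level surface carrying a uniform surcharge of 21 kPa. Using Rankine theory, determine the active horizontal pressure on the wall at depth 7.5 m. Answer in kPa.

49.2 kPa

K_a = (1 − sin φ)/(1 + sin φ) = 0.3568.
σ_v = γz + q = 15.6 × 7.5 + 21 = 138.0 kPa.
σ_h = K_a σ_v = 0.3568 × 138.0 = 49.23 kPa.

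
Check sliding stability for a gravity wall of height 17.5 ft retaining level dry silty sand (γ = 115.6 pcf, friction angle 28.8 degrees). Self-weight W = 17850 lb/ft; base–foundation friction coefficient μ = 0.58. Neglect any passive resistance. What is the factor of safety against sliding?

1.67

K_a = tan²(45° − 28.8°/2) = 0.3498.
P_a = ½K_aγH² = 0.5×0.3498×115.6×17.5² = 6191 lb/ft, acting at H/3 = 5.833 ft above the base.
FS_sliding = μW / P_a = 0.58×17850 / 6191 = 1.672.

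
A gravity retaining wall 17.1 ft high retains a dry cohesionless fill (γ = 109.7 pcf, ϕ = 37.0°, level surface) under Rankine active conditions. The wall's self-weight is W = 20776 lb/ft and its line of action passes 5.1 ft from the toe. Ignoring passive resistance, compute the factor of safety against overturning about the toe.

4.66

K_a = tan²(45° − 37.0°/2) = 0.2486.
P_a = ½K_aγH² = 0.5×0.2486×109.7×17.1² = 3987 lb/ft, acting at H/3 = 5.700 ft above the base.
Overturning moment M_o = P_a × H/3 = 3987 × 5.700 = 22730.
Resisting moment M_r = W × 5.1 = 20776 × 5.1 = 106000.
FS_overturning = M_r/M_o = 106000/22730 = 4.662.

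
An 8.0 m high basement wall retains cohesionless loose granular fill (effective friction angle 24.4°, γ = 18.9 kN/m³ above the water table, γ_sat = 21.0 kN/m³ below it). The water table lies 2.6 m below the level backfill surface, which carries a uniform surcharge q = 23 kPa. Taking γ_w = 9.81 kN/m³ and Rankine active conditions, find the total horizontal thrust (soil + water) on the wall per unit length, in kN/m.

424 kN/m

K_a = tan²(45° − φ/2) = 0.4153.
γ' = 21.0 − 9.81 = 11.19 kN/m³. h₂ = H − d_w = 5.4 m.
σ'_h: at surface K_a·q = 9.552; at WT K_a(q+γd_w) = 29.96; at base K_a(q+γd_w+γ'h₂) = 55.06 kPa.
P₁ = ½(9.552+29.96)×2.6 = 51.37; P₂ = ½(29.96+55.06)×5.4 = 229.6; P_w = ½γ_w h₂² = 143.0.
Total = 51.37+229.6+143.0 = 423.9 kN/m.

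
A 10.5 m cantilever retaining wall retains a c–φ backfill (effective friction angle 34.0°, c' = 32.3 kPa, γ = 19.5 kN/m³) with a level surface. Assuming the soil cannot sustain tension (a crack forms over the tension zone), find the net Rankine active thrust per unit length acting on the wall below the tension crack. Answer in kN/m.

K_a = 0.2827; √K_a = 0.5317.
Tension-crack depth z_c = 2c/(γ√K_a) = 2×32.3/(19.5×0.5317) = 6.231 m.
σ_a at base = K_a γ H − 2c√K_a = 0.2827×19.5×10.5 − 2×32.3×0.5317 = 23.54 kPa.
P_a = ½ × 23.54 × (H − z_c) = 0.5×23.54×4.269 = 50.25 kN/m.

50.2 kN/m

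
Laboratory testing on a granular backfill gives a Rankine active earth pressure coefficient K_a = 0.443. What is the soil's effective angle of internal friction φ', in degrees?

K_a = tan²(45° − φ/2) ⇒ 45° − φ/2 = arctan(√0.443) = 33.65°.
φ = 2(45° − 33.65°) = 22.71°.

22.7°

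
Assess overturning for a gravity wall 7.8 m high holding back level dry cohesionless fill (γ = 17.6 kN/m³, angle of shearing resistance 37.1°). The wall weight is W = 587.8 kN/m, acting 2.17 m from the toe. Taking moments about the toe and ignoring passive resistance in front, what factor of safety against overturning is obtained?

3.70

K_a = tan²(45° − 37.1°/2) = 0.2475.
P_a = ½K_aγH² = 0.5×0.2475×17.6×7.8² = 132.5 kN/m, acting at H/3 = 2.600 m above the base.
Overturning moment M_o = P_a × H/3 = 132.5 × 2.600 = 344.5.
Resisting moment M_r = W × 2.17 = 587.8 × 2.17 = 1276.
FS_overturning = M_r/M_o = 1276/344.5 = 3.702.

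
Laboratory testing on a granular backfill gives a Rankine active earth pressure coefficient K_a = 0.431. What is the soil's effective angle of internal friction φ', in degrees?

K_a = tan²(45° − φ/2) ⇒ 45° − φ/2 = arctan(√0.431) = 33.29°.
φ = 2(45° − 33.29°) = 23.43°.

23.4°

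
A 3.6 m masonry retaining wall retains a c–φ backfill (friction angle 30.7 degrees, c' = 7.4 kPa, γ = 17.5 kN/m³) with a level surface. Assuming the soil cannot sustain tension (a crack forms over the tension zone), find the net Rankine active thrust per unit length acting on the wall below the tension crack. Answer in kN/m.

K_a = 0.3240; √K_a = 0.5692.
Tension-crack depth z_c = 2c/(γ√K_a) = 2×7.4/(17.5×0.5692) = 1.486 m.
σ_a at base = K_a γ H − 2c√K_a = 0.3240×17.5×3.6 − 2×7.4×0.5692 = 11.99 kPa.
P_a = ½ × 11.99 × (H − z_c) = 0.5×11.99×2.114 = 12.67 kN/m.

12.7 kN/m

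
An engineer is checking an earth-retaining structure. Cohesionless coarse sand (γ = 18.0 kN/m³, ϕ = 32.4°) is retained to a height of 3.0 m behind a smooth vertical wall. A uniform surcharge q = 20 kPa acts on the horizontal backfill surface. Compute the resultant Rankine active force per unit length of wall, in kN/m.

K_a = tan²(45° − φ/2) = 0.3022.
Soil triangle: ½ K_a γ H² = 0.5×0.3022×18.0×3.0² = 24.48 kN/m.
Surcharge rectangle: K_a q H = 0.3022×20×3.0 = 18.13 kN/m.
Total = 24.48 + 18.13 = 42.61 kN/m.

42.6 kN/m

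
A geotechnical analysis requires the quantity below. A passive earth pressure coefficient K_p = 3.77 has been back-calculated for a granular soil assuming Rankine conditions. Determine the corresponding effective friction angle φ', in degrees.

K_p = (1+sin φ)/(1−sin φ) ⇒ sin φ = (K_p − 1)/(K_p + 1) = 0.5807.
φ = arcsin(0.5807) = 35.50°.

35.5°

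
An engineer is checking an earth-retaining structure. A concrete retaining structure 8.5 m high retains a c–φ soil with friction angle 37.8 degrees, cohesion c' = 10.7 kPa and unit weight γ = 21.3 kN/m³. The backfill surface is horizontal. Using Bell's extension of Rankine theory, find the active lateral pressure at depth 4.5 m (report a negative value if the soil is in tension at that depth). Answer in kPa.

K_a = (1 − sin φ)/(1 + sin φ) = 0.2400.
σ_a = K_a γ z − 2c√K_a = 0.2400×21.3×4.5 − 2×10.7×0.4899 = 12.52 kPa.

12.5 kPa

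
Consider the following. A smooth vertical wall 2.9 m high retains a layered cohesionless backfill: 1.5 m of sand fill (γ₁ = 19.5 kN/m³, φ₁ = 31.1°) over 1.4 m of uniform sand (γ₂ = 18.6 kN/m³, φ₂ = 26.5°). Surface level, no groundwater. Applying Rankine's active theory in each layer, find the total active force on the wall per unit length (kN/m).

29.7 kN/m

K_a1 = tan²(45°−31.1°/2) = 0.3188; K_a2 = tan²(45°−26.5°/2) = 0.3829.
Layer 1: σ at base = K_a1 γ₁ h₁ = 9.325 kPa; P₁ = ½×9.325×1.5 = 6.994.
Layer 2: σ_v at top = γ₁h₁ = 29.25; σ_h top = K_a2×29.25 = 11.20; σ_h base = K_a2×(29.25+18.6×1.4) = 21.17.
P₂ = ½(11.20+21.17)×1.4 = 22.66. Total P_a = 6.994+22.66 = 29.66 kN/m.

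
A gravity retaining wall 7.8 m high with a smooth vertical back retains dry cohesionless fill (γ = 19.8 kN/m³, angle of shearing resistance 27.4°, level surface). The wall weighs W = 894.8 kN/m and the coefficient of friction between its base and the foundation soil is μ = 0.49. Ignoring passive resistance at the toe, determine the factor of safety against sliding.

K_a = tan²(45° − 27.4°/2) = 0.3697.
P_a = ½K_aγH² = 0.5×0.3697×19.8×7.8² = 222.7 kN/m, acting at H/3 = 2.600 m above the base.
FS_sliding = μW / P_a = 0.49×894.8 / 222.7 = 1.969.

1.97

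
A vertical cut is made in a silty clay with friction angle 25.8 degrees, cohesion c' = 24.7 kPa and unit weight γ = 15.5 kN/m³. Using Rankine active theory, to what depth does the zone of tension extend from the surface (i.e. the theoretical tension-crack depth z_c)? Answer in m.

K_a = tan²(45° − 25.8°/2) = 0.3935; √K_a = 0.6273.
The active pressure is zero where K_a γ z = 2c√K_a, so z_c = 2c/(γ√K_a) = 2×24.7/(15.5×0.6273) = 5.081 m.

5.08 m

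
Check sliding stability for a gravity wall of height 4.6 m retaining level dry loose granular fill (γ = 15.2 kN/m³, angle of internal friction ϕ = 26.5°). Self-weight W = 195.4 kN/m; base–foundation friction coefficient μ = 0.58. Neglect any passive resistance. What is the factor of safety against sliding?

K_a = tan²(45° − 26.5°/2) = 0.3829.
P_a = ½K_aγH² = 0.5×0.3829×15.2×4.6² = 61.58 kN/m, acting at H/3 = 1.533 m above the base.
FS_sliding = μW / P_a = 0.58×195.4 / 61.58 = 1.840.

1.84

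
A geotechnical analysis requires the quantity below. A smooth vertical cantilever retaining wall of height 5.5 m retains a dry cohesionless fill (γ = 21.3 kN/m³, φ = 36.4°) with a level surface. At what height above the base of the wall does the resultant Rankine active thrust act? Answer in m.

K_a = 0.2552.
The pressure distribution is triangular, so the resultant acts at H/3 above the base = 5.5/3 = 1.833 m.

1.83 m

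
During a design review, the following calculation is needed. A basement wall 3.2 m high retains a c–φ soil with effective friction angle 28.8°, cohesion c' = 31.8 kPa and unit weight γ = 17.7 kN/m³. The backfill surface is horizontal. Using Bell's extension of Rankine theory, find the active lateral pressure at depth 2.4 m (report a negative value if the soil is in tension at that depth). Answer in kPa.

-22.8 kPa

K_a = (1 − sin φ)/(1 + sin φ) = 0.3498.
σ_a = K_a γ z − 2c√K_a = 0.3498×17.7×2.4 − 2×31.8×0.5914 = -22.76 kPa.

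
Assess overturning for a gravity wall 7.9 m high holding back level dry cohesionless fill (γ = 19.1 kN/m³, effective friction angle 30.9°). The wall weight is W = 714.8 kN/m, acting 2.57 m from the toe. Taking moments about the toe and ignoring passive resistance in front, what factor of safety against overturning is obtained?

K_a = tan²(45° − 30.9°/2) = 0.3214.
P_a = ½K_aγH² = 0.5×0.3214×19.1×7.9² = 191.6 kN/m, acting at H/3 = 2.633 m above the base.
Overturning moment M_o = P_a × H/3 = 191.6 × 2.633 = 504.4.
Resisting moment M_r = W × 2.57 = 714.8 × 2.57 = 1837.
FS_overturning = M_r/M_o = 1837/504.4 = 3.642.

3.64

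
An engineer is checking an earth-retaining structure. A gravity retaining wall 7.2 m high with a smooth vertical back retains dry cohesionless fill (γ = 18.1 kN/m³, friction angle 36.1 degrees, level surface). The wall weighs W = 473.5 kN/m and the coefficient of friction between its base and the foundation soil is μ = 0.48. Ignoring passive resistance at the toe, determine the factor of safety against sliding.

1.87

K_a = tan²(45° − 36.1°/2) = 0.2585.
P_a = ½K_aγH² = 0.5×0.2585×18.1×7.2² = 121.3 kN/m, acting at H/3 = 2.400 m above the base.
FS_sliding = μW / P_a = 0.48×473.5 / 121.3 = 1.874.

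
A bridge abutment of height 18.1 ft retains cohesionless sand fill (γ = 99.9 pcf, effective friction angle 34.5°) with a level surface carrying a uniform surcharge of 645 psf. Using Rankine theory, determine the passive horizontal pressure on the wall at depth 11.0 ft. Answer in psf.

6300 psf

K_p = (1 + sin φ)/(1 − sin φ) = 3.613.
σ_v = γz + q = 99.9 × 11.0 + 645 = 1744 psf.
σ_h = K_p σ_v = 3.613 × 1744 = 6300 psf.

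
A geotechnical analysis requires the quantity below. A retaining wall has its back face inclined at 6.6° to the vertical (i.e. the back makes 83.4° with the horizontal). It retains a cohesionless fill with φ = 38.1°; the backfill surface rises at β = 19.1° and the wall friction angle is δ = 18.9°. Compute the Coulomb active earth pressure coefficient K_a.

K_a = sin²(α+φ) / [sin²α · sin(α−δ) · (1 + √{sin(φ+δ)sin(φ−β) / (sin(α−δ)sin(α+β))})²].
With α = 83.4°, φ = 38.1°, δ = 18.9°, β = 19.1°: K_a = 0.3369.

0.337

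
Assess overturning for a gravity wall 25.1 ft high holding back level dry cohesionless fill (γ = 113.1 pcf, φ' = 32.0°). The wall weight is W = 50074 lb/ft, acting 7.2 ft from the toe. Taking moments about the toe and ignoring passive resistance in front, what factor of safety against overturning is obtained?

K_a = tan²(45° − 32.0°/2) = 0.3073.
P_a = ½K_aγH² = 0.5×0.3073×113.1×25.1² = 10950 lb/ft, acting at H/3 = 8.367 ft above the base.
Overturning moment M_o = P_a × H/3 = 10950 × 8.367 = 91590.
Resisting moment M_r = W × 7.2 = 50074 × 7.2 = 360500.
FS_overturning = M_r/M_o = 360500/91590 = 3.936.

3.94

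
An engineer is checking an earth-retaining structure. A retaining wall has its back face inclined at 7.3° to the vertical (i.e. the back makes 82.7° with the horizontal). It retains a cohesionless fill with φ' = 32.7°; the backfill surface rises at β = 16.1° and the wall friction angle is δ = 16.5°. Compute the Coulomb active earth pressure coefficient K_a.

K_a = sin²(α+φ) / [sin²α · sin(α−δ) · (1 + √{sin(φ+δ)sin(φ−β) / (sin(α−δ)sin(α+β))})²].
With α = 82.7°, φ = 32.7°, δ = 16.5°, β = 16.1°: K_a = 0.4088.

0.409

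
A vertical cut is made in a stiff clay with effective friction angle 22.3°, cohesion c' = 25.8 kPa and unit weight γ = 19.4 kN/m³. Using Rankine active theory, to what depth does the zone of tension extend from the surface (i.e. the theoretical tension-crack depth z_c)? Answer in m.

K_a = tan²(45° − 22.3°/2) = 0.4498; √K_a = 0.6707.
The active pressure is zero where K_a γ z = 2c√K_a, so z_c = 2c/(γ√K_a) = 2×25.8/(19.4×0.6707) = 3.966 m.

3.97 m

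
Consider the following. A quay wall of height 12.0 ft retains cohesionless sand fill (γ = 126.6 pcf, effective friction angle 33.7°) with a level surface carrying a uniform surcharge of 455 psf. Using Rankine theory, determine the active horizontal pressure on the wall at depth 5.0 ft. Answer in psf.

311 psf

K_a = (1 − sin φ)/(1 + sin φ) = 0.2863.
σ_v = γz + q = 126.6 × 5.0 + 455 = 1088 psf.
σ_h = K_a σ_v = 0.2863 × 1088 = 311.5 psf.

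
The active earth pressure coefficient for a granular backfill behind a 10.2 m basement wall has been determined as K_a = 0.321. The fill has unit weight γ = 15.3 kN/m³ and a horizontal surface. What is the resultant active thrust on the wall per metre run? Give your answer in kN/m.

P = ½ K_a γ H² = 0.5 × 0.321 × 15.3 × 10.2² = 255.5 kN/m.

255 kN/m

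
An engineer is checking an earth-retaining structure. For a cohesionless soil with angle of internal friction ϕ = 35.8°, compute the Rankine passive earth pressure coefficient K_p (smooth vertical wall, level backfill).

K_p = (1 + sin φ)/(1 − sin φ) = tan²(45° + 35.8°/2) = 3.819.

3.82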